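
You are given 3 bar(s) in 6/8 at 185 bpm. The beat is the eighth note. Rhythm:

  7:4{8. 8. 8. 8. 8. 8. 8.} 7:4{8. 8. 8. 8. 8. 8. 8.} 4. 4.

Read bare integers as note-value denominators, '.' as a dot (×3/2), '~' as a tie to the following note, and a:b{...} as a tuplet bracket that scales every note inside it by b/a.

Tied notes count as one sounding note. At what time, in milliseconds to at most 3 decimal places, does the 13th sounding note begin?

note 13 onset = 72/7b = 3335.907ms

1. 0.0ms @ 0 + 277.992ms (6/7)
2. 277.992ms @ 6/7 + 277.992ms (6/7)
3. 555.985ms @ 12/7 + 277.992ms (6/7)
4. 833.977ms @ 18/7 + 277.992ms (6/7)
5. 1111.969ms @ 24/7 + 277.992ms (6/7)
6. 1389.961ms @ 30/7 + 277.992ms (6/7)
7. 1667.954ms @ 36/7 + 277.992ms (6/7)
8. 1945.946ms @ 6 + 277.992ms (6/7)
9. 2223.938ms @ 48/7 + 277.992ms (6/7)
10. 2501.931ms @ 54/7 + 277.992ms (6/7)
11. 2779.923ms @ 60/7 + 277.992ms (6/7)
12. 3057.915ms @ 66/7 + 277.992ms (6/7)
13. 3335.907ms @ 72/7 + 277.992ms (6/7)
14. 3613.9ms @ 78/7 + 277.992ms (6/7)
15. 3891.892ms @ 12 + 972.973ms (3)
16. 4864.865ms @ 15 + 972.973ms (3)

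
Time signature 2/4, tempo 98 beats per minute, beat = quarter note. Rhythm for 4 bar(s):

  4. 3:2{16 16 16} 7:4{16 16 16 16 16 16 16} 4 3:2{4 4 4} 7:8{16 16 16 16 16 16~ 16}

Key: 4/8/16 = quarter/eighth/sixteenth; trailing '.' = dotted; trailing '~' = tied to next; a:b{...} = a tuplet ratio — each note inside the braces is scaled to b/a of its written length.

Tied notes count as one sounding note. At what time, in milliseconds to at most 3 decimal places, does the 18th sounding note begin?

note 18 onset = 46/7b = 4023.324ms

1. 0.0ms @ 0 + 918.367ms (3/2)
2. 918.367ms @ 3/2 + 102.041ms (1/6)
3. 1020.408ms @ 5/3 + 102.041ms (1/6)
4. 1122.449ms @ 11/6 + 102.041ms (1/6)
5. 1224.49ms @ 2 + 87.464ms (1/7)
6. 1311.953ms @ 15/7 + 87.464ms (1/7)
7. 1399.417ms @ 16/7 + 87.464ms (1/7)
8. 1486.88ms @ 17/7 + 87.464ms (1/7)
9. 1574.344ms @ 18/7 + 87.464ms (1/7)
10. 1661.808ms @ 19/7 + 87.464ms (1/7)
11. 1749.271ms @ 20/7 + 87.464ms (1/7)
12. 1836.735ms @ 3 + 612.245ms (1)
13. 2448.98ms @ 4 + 408.163ms (2/3)
14. 2857.143ms @ 14/3 + 408.163ms (2/3)
15. 3265.306ms @ 16/3 + 408.163ms (2/3)
16. 3673.469ms @ 6 + 174.927ms (2/7)
17. 3848.397ms @ 44/7 + 174.927ms (2/7)
18. 4023.324ms @ 46/7 + 174.927ms (2/7)
19. 4198.251ms @ 48/7 + 174.927ms (2/7)
20. 4373.178ms @ 50/7 + 174.927ms (2/7)
21. 4548.105ms @ 52/7 + 349.854ms (4/7)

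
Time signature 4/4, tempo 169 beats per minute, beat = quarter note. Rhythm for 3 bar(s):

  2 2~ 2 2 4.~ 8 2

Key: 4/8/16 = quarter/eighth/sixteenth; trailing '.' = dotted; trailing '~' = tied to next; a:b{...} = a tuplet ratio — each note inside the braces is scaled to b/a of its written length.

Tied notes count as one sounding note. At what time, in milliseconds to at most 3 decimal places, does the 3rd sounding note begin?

note 3 onset = 6b = 2130.178ms

1. 0.0ms @ 0 + 710.059ms (2)
2. 710.059ms @ 2 + 1420.118ms (4)
3. 2130.178ms @ 6 + 710.059ms (2)
4. 2840.237ms @ 8 + 710.059ms (2)
5. 3550.296ms @ 10 + 710.059ms (2)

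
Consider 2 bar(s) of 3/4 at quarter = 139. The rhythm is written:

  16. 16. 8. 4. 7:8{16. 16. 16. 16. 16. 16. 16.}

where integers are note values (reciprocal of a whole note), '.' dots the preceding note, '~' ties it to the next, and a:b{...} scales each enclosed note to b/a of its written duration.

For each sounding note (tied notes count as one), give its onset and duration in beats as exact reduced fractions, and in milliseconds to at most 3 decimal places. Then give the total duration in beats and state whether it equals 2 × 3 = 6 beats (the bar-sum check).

1) 0.0ms=0b +161.871ms=3/8b
2) 161.871ms=3/8b +161.871ms=3/8b
3) 323.741ms=3/4b +323.741ms=3/4b
4) 647.482ms=3/2b +647.482ms=3/2b
5) 1294.964ms=3b +184.995ms=3/7b
6) 1479.959ms=24/7b +184.995ms=3/7b
7) 1664.954ms=27/7b +184.995ms=3/7b
8) 1849.949ms=30/7b +184.995ms=3/7b
9) 2034.943ms=33/7b +184.995ms=3/7b
10) 2219.938ms=36/7b +184.995ms=3/7b
11) 2404.933ms=39/7b +184.995ms=3/7b
Σ=6b of 6 (139bpm 3/4) — PASS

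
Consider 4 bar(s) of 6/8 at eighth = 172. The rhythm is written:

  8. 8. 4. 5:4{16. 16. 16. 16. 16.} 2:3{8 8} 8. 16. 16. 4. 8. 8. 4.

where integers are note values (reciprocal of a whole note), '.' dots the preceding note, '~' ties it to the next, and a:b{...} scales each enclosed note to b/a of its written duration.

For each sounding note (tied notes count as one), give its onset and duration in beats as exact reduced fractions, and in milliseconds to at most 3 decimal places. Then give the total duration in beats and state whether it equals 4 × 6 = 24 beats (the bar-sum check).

1) 0.0ms=0b +523.256ms=3/2b
2) 523.256ms=3/2b +523.256ms=3/2b
3) 1046.512ms=3b +1046.512ms=3b
4) 2093.023ms=6b +209.302ms=3/5b
5) 2302.326ms=33/5b +209.302ms=3/5b
6) 2511.628ms=36/5b +209.302ms=3/5b
7) 2720.93ms=39/5b +209.302ms=3/5b
8) 2930.233ms=42/5b +209.302ms=3/5b
9) 3139.535ms=9b +523.256ms=3/2b
10) 3662.791ms=21/2b +523.256ms=3/2b
11) 4186.047ms=12b +523.256ms=3/2b
12) 4709.302ms=27/2b +261.628ms=3/4b
13) 4970.93ms=57/4b +261.628ms=3/4b
14) 5232.558ms=15b +1046.512ms=3b
15) 6279.07ms=18b +523.256ms=3/2b
16) 6802.326ms=39/2b +523.256ms=3/2b
17) 7325.581ms=21b +1046.512ms=3b
Σ=24b of 24 (172bpm 6/8) — PASS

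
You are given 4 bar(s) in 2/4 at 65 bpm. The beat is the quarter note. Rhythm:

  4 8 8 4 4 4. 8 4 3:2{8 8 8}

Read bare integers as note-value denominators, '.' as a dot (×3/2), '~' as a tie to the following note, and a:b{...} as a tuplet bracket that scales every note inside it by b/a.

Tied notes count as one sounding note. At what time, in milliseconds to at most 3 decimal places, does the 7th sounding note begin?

note 7 onset = 11/2b = 5076.923ms

1. 0.0ms @ 0 + 923.077ms (1)
2. 923.077ms @ 1 + 461.538ms (1/2)
3. 1384.615ms @ 3/2 + 461.538ms (1/2)
4. 1846.154ms @ 2 + 923.077ms (1)
5. 2769.231ms @ 3 + 923.077ms (1)
6. 3692.308ms @ 4 + 1384.615ms (3/2)
7. 5076.923ms @ 11/2 + 461.538ms (1/2)
8. 5538.462ms @ 6 + 923.077ms (1)
9. 6461.538ms @ 7 + 307.692ms (1/3)
10. 6769.231ms @ 22/3 + 307.692ms (1/3)
11. 7076.923ms @ 23/3 + 307.692ms (1/3)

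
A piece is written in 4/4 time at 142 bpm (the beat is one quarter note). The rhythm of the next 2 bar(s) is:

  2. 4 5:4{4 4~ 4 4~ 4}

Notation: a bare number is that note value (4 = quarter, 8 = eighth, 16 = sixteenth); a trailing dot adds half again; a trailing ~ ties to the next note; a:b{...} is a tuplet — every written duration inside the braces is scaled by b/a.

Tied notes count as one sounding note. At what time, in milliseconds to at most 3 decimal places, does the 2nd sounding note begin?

note 2 onset = 3b = 1267.606ms

1. 0.0ms @ 0 + 1267.606ms (3)
2. 1267.606ms @ 3 + 422.535ms (1)
3. 1690.141ms @ 4 + 338.028ms (4/5)
4. 2028.169ms @ 24/5 + 676.056ms (8/5)
5. 2704.225ms @ 32/5 + 676.056ms (8/5)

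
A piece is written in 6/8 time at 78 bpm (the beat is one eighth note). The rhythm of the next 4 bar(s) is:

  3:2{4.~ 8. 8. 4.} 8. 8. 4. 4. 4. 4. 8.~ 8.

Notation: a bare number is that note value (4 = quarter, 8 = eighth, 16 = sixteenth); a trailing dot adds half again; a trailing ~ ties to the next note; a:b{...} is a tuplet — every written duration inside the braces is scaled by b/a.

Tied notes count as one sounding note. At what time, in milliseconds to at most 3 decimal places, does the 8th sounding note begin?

note 8 onset = 15b = 11538.462ms

1. 0.0ms @ 0 + 2307.692ms (3)
2. 2307.692ms @ 3 + 769.231ms (1)
3. 3076.923ms @ 4 + 1538.462ms (2)
4. 4615.385ms @ 6 + 1153.846ms (3/2)
5. 5769.231ms @ 15/2 + 1153.846ms (3/2)
6. 6923.077ms @ 9 + 2307.692ms (3)
7. 9230.769ms @ 12 + 2307.692ms (3)
8. 11538.462ms @ 15 + 2307.692ms (3)
9. 13846.154ms @ 18 + 2307.692ms (3)
10. 16153.846ms @ 21 + 2307.692ms (3)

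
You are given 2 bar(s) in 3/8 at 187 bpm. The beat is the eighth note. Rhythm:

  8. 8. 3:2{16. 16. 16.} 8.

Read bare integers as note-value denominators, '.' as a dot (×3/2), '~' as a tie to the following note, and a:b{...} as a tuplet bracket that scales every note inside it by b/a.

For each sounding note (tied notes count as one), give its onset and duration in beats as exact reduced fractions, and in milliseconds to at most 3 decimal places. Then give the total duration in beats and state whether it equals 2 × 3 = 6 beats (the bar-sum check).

1) 0.0ms=0b +481.283ms=3/2b
2) 481.283ms=3/2b +481.283ms=3/2b
3) 962.567ms=3b +160.428ms=1/2b
4) 1122.995ms=7/2b +160.428ms=1/2b
5) 1283.422ms=4b +160.428ms=1/2b
6) 1443.85ms=9/2b +481.283ms=3/2b
Σ=6b of 6 (187bpm 3/8) — PASS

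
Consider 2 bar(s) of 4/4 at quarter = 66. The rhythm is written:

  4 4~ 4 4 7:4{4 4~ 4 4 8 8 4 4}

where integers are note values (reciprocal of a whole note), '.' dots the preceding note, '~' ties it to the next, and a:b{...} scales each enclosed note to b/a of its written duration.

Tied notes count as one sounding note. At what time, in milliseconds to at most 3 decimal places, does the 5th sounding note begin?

1. 0.0ms @ 0 + 909.091ms (1)
2. 909.091ms @ 1 + 1818.182ms (2)
3. 2727.273ms @ 3 + 909.091ms (1)
4. 3636.364ms @ 4 + 519.481ms (4/7)
5. 4155.844ms @ 32/7 + 1038.961ms (8/7)
6. 5194.805ms @ 40/7 + 519.481ms (4/7)
7. 5714.286ms @ 44/7 + 259.74ms (2/7)
8. 5974.026ms @ 46/7 + 259.74ms (2/7)
9. 6233.766ms @ 48/7 + 519.481ms (4/7)
10. 6753.247ms @ 52/7 + 519.481ms (4/7)

note 5 onset = 32/7b = 4155.844ms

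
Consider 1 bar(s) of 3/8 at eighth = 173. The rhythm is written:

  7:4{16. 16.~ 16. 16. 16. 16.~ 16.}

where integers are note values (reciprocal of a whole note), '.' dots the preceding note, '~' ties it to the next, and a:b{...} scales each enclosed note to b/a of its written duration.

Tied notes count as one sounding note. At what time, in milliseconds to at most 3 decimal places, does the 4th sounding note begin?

note 4 onset = 12/7b = 594.55ms

1. 0.0ms @ 0 + 148.637ms (3/7)
2. 148.637ms @ 3/7 + 297.275ms (6/7)
3. 445.912ms @ 9/7 + 148.637ms (3/7)
4. 594.55ms @ 12/7 + 148.637ms (3/7)
5. 743.187ms @ 15/7 + 297.275ms (6/7)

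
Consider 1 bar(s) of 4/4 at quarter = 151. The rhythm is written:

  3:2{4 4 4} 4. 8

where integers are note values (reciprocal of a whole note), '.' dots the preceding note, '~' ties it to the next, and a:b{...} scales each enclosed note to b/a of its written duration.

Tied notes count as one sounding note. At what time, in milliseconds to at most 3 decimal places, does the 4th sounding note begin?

1. 0.0ms @ 0 + 264.901ms (2/3)
2. 264.901ms @ 2/3 + 264.901ms (2/3)
3. 529.801ms @ 4/3 + 264.901ms (2/3)
4. 794.702ms @ 2 + 596.026ms (3/2)
5. 1390.728ms @ 7/2 + 198.675ms (1/2)

note 4 onset = 2b = 794.702ms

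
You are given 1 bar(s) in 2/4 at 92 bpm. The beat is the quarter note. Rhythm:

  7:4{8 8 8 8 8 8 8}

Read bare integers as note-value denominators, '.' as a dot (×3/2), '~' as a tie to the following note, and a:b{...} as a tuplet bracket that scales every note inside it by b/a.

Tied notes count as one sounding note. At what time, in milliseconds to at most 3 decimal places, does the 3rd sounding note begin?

note 3 onset = 4/7b = 372.671ms

1. 0.0ms @ 0 + 186.335ms (2/7)
2. 186.335ms @ 2/7 + 186.335ms (2/7)
3. 372.671ms @ 4/7 + 186.335ms (2/7)
4. 559.006ms @ 6/7 + 186.335ms (2/7)
5. 745.342ms @ 8/7 + 186.335ms (2/7)
6. 931.677ms @ 10/7 + 186.335ms (2/7)
7. 1118.012ms @ 12/7 + 186.335ms (2/7)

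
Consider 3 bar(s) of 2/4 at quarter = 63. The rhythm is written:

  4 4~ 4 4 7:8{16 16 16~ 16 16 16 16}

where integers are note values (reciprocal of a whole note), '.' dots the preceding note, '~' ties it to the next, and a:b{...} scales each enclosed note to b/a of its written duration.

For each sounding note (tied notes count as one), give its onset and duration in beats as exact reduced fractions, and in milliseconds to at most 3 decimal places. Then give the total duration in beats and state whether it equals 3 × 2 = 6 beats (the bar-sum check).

1) 0.0ms=0b +952.381ms=1b
2) 952.381ms=1b +1904.762ms=2b
3) 2857.143ms=3b +952.381ms=1b
4) 3809.524ms=4b +272.109ms=2/7b
5) 4081.633ms=30/7b +272.109ms=2/7b
6) 4353.741ms=32/7b +544.218ms=4/7b
7) 4897.959ms=36/7b +272.109ms=2/7b
8) 5170.068ms=38/7b +272.109ms=2/7b
9) 5442.177ms=40/7b +272.109ms=2/7b
Σ=6b of 6 (63bpm 2/4) — PASS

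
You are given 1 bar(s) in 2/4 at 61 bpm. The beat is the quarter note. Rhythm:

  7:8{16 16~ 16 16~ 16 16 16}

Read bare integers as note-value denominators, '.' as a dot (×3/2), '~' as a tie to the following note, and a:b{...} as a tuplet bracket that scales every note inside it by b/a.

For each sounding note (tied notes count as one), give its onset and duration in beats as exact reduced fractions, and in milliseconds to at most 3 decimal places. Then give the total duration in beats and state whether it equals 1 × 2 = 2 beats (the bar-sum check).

1) 0.0ms=0b +281.03ms=2/7b
2) 281.03ms=2/7b +562.061ms=4/7b
3) 843.091ms=6/7b +562.061ms=4/7b
4) 1405.152ms=10/7b +281.03ms=2/7b
5) 1686.183ms=12/7b +281.03ms=2/7b
Σ=2b of 2 (61bpm 2/4) — PASS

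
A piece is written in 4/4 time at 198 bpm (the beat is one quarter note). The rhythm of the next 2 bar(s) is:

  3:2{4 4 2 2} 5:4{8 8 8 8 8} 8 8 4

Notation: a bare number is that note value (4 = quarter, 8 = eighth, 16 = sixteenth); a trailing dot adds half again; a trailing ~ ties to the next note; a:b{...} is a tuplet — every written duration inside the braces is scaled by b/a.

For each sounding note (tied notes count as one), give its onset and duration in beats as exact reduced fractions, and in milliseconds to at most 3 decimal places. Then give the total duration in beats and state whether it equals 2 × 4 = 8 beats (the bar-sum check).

1) 0.0ms=0b +202.02ms=2/3b
2) 202.02ms=2/3b +202.02ms=2/3b
3) 404.04ms=4/3b +404.04ms=4/3b
4) 808.081ms=8/3b +404.04ms=4/3b
5) 1212.121ms=4b +121.212ms=2/5b
6) 1333.333ms=22/5b +121.212ms=2/5b
7) 1454.545ms=24/5b +121.212ms=2/5b
8) 1575.758ms=26/5b +121.212ms=2/5b
9) 1696.97ms=28/5b +121.212ms=2/5b
10) 1818.182ms=6b +151.515ms=1/2b
11) 1969.697ms=13/2b +151.515ms=1/2b
12) 2121.212ms=7b +303.03ms=1b
Σ=8b of 8 (198bpm 4/4) — PASS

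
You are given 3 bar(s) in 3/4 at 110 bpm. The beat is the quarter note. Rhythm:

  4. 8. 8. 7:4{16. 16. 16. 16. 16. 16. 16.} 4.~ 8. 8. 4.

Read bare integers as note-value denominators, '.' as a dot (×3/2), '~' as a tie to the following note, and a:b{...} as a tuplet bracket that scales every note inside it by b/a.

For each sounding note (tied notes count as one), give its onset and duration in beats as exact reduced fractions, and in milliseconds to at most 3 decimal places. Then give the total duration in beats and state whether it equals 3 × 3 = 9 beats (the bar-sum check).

1) 0.0ms=0b +818.182ms=3/2b
2) 818.182ms=3/2b +409.091ms=3/4b
3) 1227.273ms=9/4b +409.091ms=3/4b
4) 1636.364ms=3b +116.883ms=3/14b
5) 1753.247ms=45/14b +116.883ms=3/14b
6) 1870.13ms=24/7b +116.883ms=3/14b
7) 1987.013ms=51/14b +116.883ms=3/14b
8) 2103.896ms=27/7b +116.883ms=3/14b
9) 2220.779ms=57/14b +116.883ms=3/14b
10) 2337.662ms=30/7b +116.883ms=3/14b
11) 2454.545ms=9/2b +1227.273ms=9/4b
12) 3681.818ms=27/4b +409.091ms=3/4b
13) 4090.909ms=15/2b +818.182ms=3/2b
Σ=9b of 9 (110bpm 3/4) — PASS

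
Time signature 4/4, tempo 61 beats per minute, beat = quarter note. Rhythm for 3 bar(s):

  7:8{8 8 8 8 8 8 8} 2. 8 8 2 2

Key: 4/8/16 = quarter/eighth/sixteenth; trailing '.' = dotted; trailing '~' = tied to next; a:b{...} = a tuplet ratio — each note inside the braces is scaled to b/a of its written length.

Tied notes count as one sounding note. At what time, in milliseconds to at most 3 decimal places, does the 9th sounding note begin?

1. 0.0ms @ 0 + 562.061ms (4/7)
2. 562.061ms @ 4/7 + 562.061ms (4/7)
3. 1124.122ms @ 8/7 + 562.061ms (4/7)
4. 1686.183ms @ 12/7 + 562.061ms (4/7)
5. 2248.244ms @ 16/7 + 562.061ms (4/7)
6. 2810.304ms @ 20/7 + 562.061ms (4/7)
7. 3372.365ms @ 24/7 + 562.061ms (4/7)
8. 3934.426ms @ 4 + 2950.82ms (3)
9. 6885.246ms @ 7 + 491.803ms (1/2)
10. 7377.049ms @ 15/2 + 491.803ms (1/2)
11. 7868.852ms @ 8 + 1967.213ms (2)
12. 9836.066ms @ 10 + 1967.213ms (2)

note 9 onset = 7b = 6885.246ms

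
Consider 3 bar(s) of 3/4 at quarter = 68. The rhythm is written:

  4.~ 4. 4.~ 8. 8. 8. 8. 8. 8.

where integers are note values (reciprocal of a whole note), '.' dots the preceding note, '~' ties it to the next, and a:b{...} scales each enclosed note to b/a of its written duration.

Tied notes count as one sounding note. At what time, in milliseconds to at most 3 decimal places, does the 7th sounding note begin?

1. 0.0ms @ 0 + 2647.059ms (3)
2. 2647.059ms @ 3 + 1985.294ms (9/4)
3. 4632.353ms @ 21/4 + 661.765ms (3/4)
4. 5294.118ms @ 6 + 661.765ms (3/4)
5. 5955.882ms @ 27/4 + 661.765ms (3/4)
6. 6617.647ms @ 15/2 + 661.765ms (3/4)
7. 7279.412ms @ 33/4 + 661.765ms (3/4)

note 7 onset = 33/4b = 7279.412ms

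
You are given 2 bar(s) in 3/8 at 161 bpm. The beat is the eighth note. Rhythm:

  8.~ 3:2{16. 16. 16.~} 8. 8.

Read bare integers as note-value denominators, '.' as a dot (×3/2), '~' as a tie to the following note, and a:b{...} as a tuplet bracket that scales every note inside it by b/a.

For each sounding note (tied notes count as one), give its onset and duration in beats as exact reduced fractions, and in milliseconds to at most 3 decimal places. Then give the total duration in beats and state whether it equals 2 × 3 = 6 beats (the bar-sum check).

1) 0.0ms=0b +745.342ms=2b
2) 745.342ms=2b +186.335ms=1/2b
3) 931.677ms=5/2b +745.342ms=2b
4) 1677.019ms=9/2b +559.006ms=3/2b
Σ=6b of 6 (161bpm 3/8) — PASS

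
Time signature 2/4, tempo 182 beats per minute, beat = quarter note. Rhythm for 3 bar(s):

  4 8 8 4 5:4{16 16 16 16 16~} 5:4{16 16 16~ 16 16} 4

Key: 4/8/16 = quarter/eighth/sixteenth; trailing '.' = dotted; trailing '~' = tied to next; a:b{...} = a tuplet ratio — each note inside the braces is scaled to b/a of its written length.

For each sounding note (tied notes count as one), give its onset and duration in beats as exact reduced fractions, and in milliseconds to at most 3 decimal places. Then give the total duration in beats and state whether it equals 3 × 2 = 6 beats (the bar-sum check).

1) 0.0ms=0b +329.67ms=1b
2) 329.67ms=1b +164.835ms=1/2b
3) 494.505ms=3/2b +164.835ms=1/2b
4) 659.341ms=2b +329.67ms=1b
5) 989.011ms=3b +65.934ms=1/5b
6) 1054.945ms=16/5b +65.934ms=1/5b
7) 1120.879ms=17/5b +65.934ms=1/5b
8) 1186.813ms=18/5b +65.934ms=1/5b
9) 1252.747ms=19/5b +131.868ms=2/5b
10) 1384.615ms=21/5b +65.934ms=1/5b
11) 1450.549ms=22/5b +131.868ms=2/5b
12) 1582.418ms=24/5b +65.934ms=1/5b
13) 1648.352ms=5b +329.67ms=1b
Σ=6b of 6 (182bpm 2/4) — PASS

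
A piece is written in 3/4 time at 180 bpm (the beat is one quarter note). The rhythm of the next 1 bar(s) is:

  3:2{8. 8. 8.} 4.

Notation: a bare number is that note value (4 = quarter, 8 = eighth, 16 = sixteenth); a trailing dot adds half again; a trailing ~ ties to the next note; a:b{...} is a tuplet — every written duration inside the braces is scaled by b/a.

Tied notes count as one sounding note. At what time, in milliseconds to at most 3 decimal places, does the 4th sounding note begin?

note 4 onset = 3/2b = 500.0ms

1. 0.0ms @ 0 + 166.667ms (1/2)
2. 166.667ms @ 1/2 + 166.667ms (1/2)
3. 333.333ms @ 1 + 166.667ms (1/2)
4. 500.0ms @ 3/2 + 500.0ms (3/2)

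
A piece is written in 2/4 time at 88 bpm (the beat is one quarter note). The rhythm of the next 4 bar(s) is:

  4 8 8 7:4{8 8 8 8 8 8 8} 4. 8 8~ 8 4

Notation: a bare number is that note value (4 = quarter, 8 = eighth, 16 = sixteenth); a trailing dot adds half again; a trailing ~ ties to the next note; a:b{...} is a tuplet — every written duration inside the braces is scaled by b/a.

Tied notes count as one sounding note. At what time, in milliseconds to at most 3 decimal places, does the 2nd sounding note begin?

1. 0.0ms @ 0 + 681.818ms (1)
2. 681.818ms @ 1 + 340.909ms (1/2)
3. 1022.727ms @ 3/2 + 340.909ms (1/2)
4. 1363.636ms @ 2 + 194.805ms (2/7)
5. 1558.442ms @ 16/7 + 194.805ms (2/7)
6. 1753.247ms @ 18/7 + 194.805ms (2/7)
7. 1948.052ms @ 20/7 + 194.805ms (2/7)
8. 2142.857ms @ 22/7 + 194.805ms (2/7)
9. 2337.662ms @ 24/7 + 194.805ms (2/7)
10. 2532.468ms @ 26/7 + 194.805ms (2/7)
11. 2727.273ms @ 4 + 1022.727ms (3/2)
12. 3750.0ms @ 11/2 + 340.909ms (1/2)
13. 4090.909ms @ 6 + 681.818ms (1)
14. 4772.727ms @ 7 + 681.818ms (1)

note 2 onset = 1b = 681.818ms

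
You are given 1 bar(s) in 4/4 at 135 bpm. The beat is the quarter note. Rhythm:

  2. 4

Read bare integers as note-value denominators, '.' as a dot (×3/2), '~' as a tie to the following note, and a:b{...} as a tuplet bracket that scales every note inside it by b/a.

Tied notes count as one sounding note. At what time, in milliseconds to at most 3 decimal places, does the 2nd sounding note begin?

note 2 onset = 3b = 1333.333ms

1. 0.0ms @ 0 + 1333.333ms (3)
2. 1333.333ms @ 3 + 444.444ms (1)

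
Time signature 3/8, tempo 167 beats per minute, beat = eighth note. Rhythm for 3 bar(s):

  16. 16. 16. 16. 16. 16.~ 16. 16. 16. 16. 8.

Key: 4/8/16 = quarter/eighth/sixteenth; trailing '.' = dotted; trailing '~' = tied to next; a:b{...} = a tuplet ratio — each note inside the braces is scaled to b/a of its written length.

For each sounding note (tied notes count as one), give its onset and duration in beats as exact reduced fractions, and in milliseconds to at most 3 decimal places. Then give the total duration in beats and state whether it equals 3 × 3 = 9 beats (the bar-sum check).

1) 0.0ms=0b +269.461ms=3/4b
2) 269.461ms=3/4b +269.461ms=3/4b
3) 538.922ms=3/2b +269.461ms=3/4b
4) 808.383ms=9/4b +269.461ms=3/4b
5) 1077.844ms=3b +269.461ms=3/4b
6) 1347.305ms=15/4b +538.922ms=3/2b
7) 1886.228ms=21/4b +269.461ms=3/4b
8) 2155.689ms=6b +269.461ms=3/4b
9) 2425.15ms=27/4b +269.461ms=3/4b
10) 2694.611ms=15/2b +538.922ms=3/2b
Σ=9b of 9 (167bpm 3/8) — PASS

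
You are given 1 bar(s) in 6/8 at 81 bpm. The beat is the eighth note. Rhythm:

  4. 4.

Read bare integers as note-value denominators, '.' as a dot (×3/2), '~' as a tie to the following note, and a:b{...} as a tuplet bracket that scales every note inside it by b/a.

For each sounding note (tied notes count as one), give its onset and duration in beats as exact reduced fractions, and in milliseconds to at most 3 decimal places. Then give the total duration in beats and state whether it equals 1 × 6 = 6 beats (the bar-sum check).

1) 0.0ms=0b +2222.222ms=3b
2) 2222.222ms=3b +2222.222ms=3b
Σ=6b of 6 (81bpm 6/8) — PASS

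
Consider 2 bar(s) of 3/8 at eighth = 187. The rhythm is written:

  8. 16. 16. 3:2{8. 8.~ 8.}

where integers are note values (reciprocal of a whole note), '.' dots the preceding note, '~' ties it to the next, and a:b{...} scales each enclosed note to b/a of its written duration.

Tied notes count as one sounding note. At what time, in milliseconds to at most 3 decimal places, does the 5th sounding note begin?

1. 0.0ms @ 0 + 481.283ms (3/2)
2. 481.283ms @ 3/2 + 240.642ms (3/4)
3. 721.925ms @ 9/4 + 240.642ms (3/4)
4. 962.567ms @ 3 + 320.856ms (1)
5. 1283.422ms @ 4 + 641.711ms (2)

note 5 onset = 4b = 1283.422ms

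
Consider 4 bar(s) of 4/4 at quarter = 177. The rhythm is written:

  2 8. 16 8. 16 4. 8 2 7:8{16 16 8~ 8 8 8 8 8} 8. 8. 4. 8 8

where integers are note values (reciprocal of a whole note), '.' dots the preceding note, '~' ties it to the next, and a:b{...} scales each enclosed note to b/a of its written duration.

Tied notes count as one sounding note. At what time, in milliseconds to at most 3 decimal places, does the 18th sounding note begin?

1. 0.0ms @ 0 + 677.966ms (2)
2. 677.966ms @ 2 + 254.237ms (3/4)
3. 932.203ms @ 11/4 + 84.746ms (1/4)
4. 1016.949ms @ 3 + 254.237ms (3/4)
5. 1271.186ms @ 15/4 + 84.746ms (1/4)
6. 1355.932ms @ 4 + 508.475ms (3/2)
7. 1864.407ms @ 11/2 + 169.492ms (1/2)
8. 2033.898ms @ 6 + 677.966ms (2)
9. 2711.864ms @ 8 + 96.852ms (2/7)
10. 2808.717ms @ 58/7 + 96.852ms (2/7)
11. 2905.569ms @ 60/7 + 387.409ms (8/7)
12. 3292.978ms @ 68/7 + 193.705ms (4/7)
13. 3486.683ms @ 72/7 + 193.705ms (4/7)
14. 3680.387ms @ 76/7 + 193.705ms (4/7)
15. 3874.092ms @ 80/7 + 193.705ms (4/7)
16. 4067.797ms @ 12 + 254.237ms (3/4)
17. 4322.034ms @ 51/4 + 254.237ms (3/4)
18. 4576.271ms @ 27/2 + 508.475ms (3/2)
19. 5084.746ms @ 15 + 169.492ms (1/2)
20. 5254.237ms @ 31/2 + 169.492ms (1/2)

note 18 onset = 27/2b = 4576.271ms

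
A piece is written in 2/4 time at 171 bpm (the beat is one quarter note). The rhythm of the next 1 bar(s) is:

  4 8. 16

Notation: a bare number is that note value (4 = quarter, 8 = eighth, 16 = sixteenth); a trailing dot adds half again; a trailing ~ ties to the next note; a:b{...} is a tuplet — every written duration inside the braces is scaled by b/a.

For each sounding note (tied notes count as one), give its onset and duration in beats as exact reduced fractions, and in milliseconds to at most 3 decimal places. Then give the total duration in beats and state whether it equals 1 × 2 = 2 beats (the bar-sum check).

1) 0.0ms=0b +350.877ms=1b
2) 350.877ms=1b +263.158ms=3/4b
3) 614.035ms=7/4b +87.719ms=1/4b
Σ=2b of 2 (171bpm 2/4) — PASS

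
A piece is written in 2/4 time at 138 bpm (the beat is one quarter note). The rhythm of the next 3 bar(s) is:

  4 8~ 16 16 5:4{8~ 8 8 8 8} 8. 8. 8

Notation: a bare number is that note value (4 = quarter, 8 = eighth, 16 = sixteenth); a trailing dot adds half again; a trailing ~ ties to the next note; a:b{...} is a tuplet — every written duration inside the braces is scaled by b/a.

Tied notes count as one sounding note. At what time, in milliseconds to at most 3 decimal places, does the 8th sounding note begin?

note 8 onset = 4b = 1739.13ms

1. 0.0ms @ 0 + 434.783ms (1)
2. 434.783ms @ 1 + 326.087ms (3/4)
3. 760.87ms @ 7/4 + 108.696ms (1/4)
4. 869.565ms @ 2 + 347.826ms (4/5)
5. 1217.391ms @ 14/5 + 173.913ms (2/5)
6. 1391.304ms @ 16/5 + 173.913ms (2/5)
7. 1565.217ms @ 18/5 + 173.913ms (2/5)
8. 1739.13ms @ 4 + 326.087ms (3/4)
9. 2065.217ms @ 19/4 + 326.087ms (3/4)
10. 2391.304ms @ 11/2 + 217.391ms (1/2)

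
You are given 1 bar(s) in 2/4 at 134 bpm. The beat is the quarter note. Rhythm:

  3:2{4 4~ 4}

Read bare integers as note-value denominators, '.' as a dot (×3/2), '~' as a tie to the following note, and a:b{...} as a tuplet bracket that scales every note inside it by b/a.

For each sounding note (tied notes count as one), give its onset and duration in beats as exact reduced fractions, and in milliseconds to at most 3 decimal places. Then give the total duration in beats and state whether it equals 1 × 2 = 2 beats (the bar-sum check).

1) 0.0ms=0b +298.507ms=2/3b
2) 298.507ms=2/3b +597.015ms=4/3b
Σ=2b of 2 (134bpm 2/4) — PASS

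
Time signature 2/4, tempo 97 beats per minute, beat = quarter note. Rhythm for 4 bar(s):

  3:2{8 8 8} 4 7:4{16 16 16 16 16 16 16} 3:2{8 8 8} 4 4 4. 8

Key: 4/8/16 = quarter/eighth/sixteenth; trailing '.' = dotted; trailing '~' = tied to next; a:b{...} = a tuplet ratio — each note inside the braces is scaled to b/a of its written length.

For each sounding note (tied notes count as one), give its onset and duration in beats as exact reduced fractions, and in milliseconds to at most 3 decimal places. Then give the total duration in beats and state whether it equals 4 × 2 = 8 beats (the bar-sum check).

1) 0.0ms=0b +206.186ms=1/3b
2) 206.186ms=1/3b +206.186ms=1/3b
3) 412.371ms=2/3b +206.186ms=1/3b
4) 618.557ms=1b +618.557ms=1b
5) 1237.113ms=2b +88.365ms=1/7b
6) 1325.479ms=15/7b +88.365ms=1/7b
7) 1413.844ms=16/7b +88.365ms=1/7b
8) 1502.209ms=17/7b +88.365ms=1/7b
9) 1590.574ms=18/7b +88.365ms=1/7b
10) 1678.94ms=19/7b +88.365ms=1/7b
11) 1767.305ms=20/7b +88.365ms=1/7b
12) 1855.67ms=3b +206.186ms=1/3b
13) 2061.856ms=10/3b +206.186ms=1/3b
14) 2268.041ms=11/3b +206.186ms=1/3b
15) 2474.227ms=4b +618.557ms=1b
16) 3092.784ms=5b +618.557ms=1b
17) 3711.34ms=6b +927.835ms=3/2b
18) 4639.175ms=15/2b +309.278ms=1/2b
Σ=8b of 8 (97bpm 2/4) — PASS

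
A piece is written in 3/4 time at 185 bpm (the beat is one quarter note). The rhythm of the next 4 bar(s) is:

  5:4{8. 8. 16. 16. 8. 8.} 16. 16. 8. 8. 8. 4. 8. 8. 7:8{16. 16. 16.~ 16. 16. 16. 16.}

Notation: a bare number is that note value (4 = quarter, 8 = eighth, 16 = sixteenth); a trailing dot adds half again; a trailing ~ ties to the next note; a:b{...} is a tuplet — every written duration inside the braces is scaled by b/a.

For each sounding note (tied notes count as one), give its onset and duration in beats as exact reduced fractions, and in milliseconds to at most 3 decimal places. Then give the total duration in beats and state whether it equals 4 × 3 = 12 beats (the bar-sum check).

1) 0.0ms=0b +194.595ms=3/5b
2) 194.595ms=3/5b +194.595ms=3/5b
3) 389.189ms=6/5b +97.297ms=3/10b
4) 486.486ms=3/2b +97.297ms=3/10b
5) 583.784ms=9/5b +194.595ms=3/5b
6) 778.378ms=12/5b +194.595ms=3/5b
7) 972.973ms=3b +121.622ms=3/8b
8) 1094.595ms=27/8b +121.622ms=3/8b
9) 1216.216ms=15/4b +243.243ms=3/4b
10) 1459.459ms=9/2b +243.243ms=3/4b
11) 1702.703ms=21/4b +243.243ms=3/4b
12) 1945.946ms=6b +486.486ms=3/2b
13) 2432.432ms=15/2b +243.243ms=3/4b
14) 2675.676ms=33/4b +243.243ms=3/4b
15) 2918.919ms=9b +138.996ms=3/7b
16) 3057.915ms=66/7b +138.996ms=3/7b
17) 3196.911ms=69/7b +277.992ms=6/7b
18) 3474.903ms=75/7b +138.996ms=3/7b
19) 3613.9ms=78/7b +138.996ms=3/7b
20) 3752.896ms=81/7b +138.996ms=3/7b
Σ=12b of 12 (185bpm 3/4) — PASS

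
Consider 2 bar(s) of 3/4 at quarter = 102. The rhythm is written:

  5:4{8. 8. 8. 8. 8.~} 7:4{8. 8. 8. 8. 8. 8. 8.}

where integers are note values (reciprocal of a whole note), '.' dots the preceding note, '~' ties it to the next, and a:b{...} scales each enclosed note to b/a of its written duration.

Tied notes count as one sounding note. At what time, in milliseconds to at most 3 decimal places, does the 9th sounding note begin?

1. 0.0ms @ 0 + 352.941ms (3/5)
2. 352.941ms @ 3/5 + 352.941ms (3/5)
3. 705.882ms @ 6/5 + 352.941ms (3/5)
4. 1058.824ms @ 9/5 + 352.941ms (3/5)
5. 1411.765ms @ 12/5 + 605.042ms (36/35)
6. 2016.807ms @ 24/7 + 252.101ms (3/7)
7. 2268.908ms @ 27/7 + 252.101ms (3/7)
8. 2521.008ms @ 30/7 + 252.101ms (3/7)
9. 2773.109ms @ 33/7 + 252.101ms (3/7)
10. 3025.21ms @ 36/7 + 252.101ms (3/7)
11. 3277.311ms @ 39/7 + 252.101ms (3/7)

note 9 onset = 33/7b = 2773.109ms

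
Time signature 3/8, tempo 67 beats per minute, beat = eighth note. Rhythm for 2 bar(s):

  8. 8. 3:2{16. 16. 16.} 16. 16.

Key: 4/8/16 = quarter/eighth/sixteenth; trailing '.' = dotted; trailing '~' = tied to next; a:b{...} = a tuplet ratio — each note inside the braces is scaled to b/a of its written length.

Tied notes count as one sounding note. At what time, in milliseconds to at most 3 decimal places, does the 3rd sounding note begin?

1. 0.0ms @ 0 + 1343.284ms (3/2)
2. 1343.284ms @ 3/2 + 1343.284ms (3/2)
3. 2686.567ms @ 3 + 447.761ms (1/2)
4. 3134.328ms @ 7/2 + 447.761ms (1/2)
5. 3582.09ms @ 4 + 447.761ms (1/2)
6. 4029.851ms @ 9/2 + 671.642ms (3/4)
7. 4701.493ms @ 21/4 + 671.642ms (3/4)

note 3 onset = 3b = 2686.567ms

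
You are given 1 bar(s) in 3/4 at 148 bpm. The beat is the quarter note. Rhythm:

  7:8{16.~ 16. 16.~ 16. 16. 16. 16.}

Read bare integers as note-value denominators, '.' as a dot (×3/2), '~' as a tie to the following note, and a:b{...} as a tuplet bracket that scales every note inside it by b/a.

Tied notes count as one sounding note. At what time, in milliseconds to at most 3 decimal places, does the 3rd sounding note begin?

1. 0.0ms @ 0 + 347.49ms (6/7)
2. 347.49ms @ 6/7 + 347.49ms (6/7)
3. 694.981ms @ 12/7 + 173.745ms (3/7)
4. 868.726ms @ 15/7 + 173.745ms (3/7)
5. 1042.471ms @ 18/7 + 173.745ms (3/7)

note 3 onset = 12/7b = 694.981ms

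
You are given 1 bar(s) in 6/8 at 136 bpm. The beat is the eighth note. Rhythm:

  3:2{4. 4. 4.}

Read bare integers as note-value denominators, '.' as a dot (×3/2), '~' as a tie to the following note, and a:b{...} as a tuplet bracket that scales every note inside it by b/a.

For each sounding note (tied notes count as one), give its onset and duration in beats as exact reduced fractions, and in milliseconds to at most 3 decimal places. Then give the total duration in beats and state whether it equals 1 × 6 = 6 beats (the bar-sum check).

1) 0.0ms=0b +882.353ms=2b
2) 882.353ms=2b +882.353ms=2b
3) 1764.706ms=4b +882.353ms=2b
Σ=6b of 6 (136bpm 6/8) — PASS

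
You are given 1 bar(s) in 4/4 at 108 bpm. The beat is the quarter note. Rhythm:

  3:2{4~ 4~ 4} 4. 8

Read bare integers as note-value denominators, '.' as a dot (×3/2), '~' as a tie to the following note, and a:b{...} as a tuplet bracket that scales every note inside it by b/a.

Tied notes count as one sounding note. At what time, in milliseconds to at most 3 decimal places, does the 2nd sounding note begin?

1. 0.0ms @ 0 + 1111.111ms (2)
2. 1111.111ms @ 2 + 833.333ms (3/2)
3. 1944.444ms @ 7/2 + 277.778ms (1/2)

note 2 onset = 2b = 1111.111ms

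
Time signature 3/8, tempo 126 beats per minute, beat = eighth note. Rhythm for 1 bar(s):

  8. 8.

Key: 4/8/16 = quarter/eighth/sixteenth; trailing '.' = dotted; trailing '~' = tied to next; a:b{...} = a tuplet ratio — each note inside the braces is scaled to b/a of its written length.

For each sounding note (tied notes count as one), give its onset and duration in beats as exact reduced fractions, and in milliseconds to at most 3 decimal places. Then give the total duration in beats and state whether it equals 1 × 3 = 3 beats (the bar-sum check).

1) 0.0ms=0b +714.286ms=3/2b
2) 714.286ms=3/2b +714.286ms=3/2b
Σ=3b of 3 (126bpm 3/8) — PASS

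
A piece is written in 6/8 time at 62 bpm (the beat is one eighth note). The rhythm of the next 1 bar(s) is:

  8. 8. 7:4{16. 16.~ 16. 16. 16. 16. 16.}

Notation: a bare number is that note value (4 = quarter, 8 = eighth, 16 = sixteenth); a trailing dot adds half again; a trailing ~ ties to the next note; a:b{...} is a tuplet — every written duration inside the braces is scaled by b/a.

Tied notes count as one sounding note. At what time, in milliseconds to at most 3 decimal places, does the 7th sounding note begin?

note 7 onset = 36/7b = 4976.959ms

1. 0.0ms @ 0 + 1451.613ms (3/2)
2. 1451.613ms @ 3/2 + 1451.613ms (3/2)
3. 2903.226ms @ 3 + 414.747ms (3/7)
4. 3317.972ms @ 24/7 + 829.493ms (6/7)
5. 4147.465ms @ 30/7 + 414.747ms (3/7)
6. 4562.212ms @ 33/7 + 414.747ms (3/7)
7. 4976.959ms @ 36/7 + 414.747ms (3/7)
8. 5391.705ms @ 39/7 + 414.747ms (3/7)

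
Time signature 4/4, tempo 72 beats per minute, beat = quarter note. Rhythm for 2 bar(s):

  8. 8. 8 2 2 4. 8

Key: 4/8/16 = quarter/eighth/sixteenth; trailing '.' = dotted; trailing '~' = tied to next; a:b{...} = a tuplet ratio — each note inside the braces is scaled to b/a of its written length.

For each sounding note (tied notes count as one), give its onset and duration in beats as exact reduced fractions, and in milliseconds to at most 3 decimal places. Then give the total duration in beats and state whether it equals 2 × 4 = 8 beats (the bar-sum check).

1) 0.0ms=0b +625.0ms=3/4b
2) 625.0ms=3/4b +625.0ms=3/4b
3) 1250.0ms=3/2b +416.667ms=1/2b
4) 1666.667ms=2b +1666.667ms=2b
5) 3333.333ms=4b +1666.667ms=2b
6) 5000.0ms=6b +1250.0ms=3/2b
7) 6250.0ms=15/2b +416.667ms=1/2b
Σ=8b of 8 (72bpm 4/4) — PASS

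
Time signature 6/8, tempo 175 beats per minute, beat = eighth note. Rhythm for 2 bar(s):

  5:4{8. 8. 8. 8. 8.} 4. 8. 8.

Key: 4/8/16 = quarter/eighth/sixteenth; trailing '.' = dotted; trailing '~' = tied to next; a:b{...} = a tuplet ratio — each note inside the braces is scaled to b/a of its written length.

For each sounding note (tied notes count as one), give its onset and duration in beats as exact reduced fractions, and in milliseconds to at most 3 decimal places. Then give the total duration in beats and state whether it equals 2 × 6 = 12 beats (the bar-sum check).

1) 0.0ms=0b +411.429ms=6/5b
2) 411.429ms=6/5b +411.429ms=6/5b
3) 822.857ms=12/5b +411.429ms=6/5b
4) 1234.286ms=18/5b +411.429ms=6/5b
5) 1645.714ms=24/5b +411.429ms=6/5b
6) 2057.143ms=6b +1028.571ms=3b
7) 3085.714ms=9b +514.286ms=3/2b
8) 3600.0ms=21/2b +514.286ms=3/2b
Σ=12b of 12 (175bpm 6/8) — PASS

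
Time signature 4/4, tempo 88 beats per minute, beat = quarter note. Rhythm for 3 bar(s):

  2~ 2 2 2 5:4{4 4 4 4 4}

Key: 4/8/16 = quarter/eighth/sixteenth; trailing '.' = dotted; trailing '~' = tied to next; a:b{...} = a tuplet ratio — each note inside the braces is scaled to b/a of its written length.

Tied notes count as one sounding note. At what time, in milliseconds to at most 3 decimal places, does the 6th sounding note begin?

1. 0.0ms @ 0 + 2727.273ms (4)
2. 2727.273ms @ 4 + 1363.636ms (2)
3. 4090.909ms @ 6 + 1363.636ms (2)
4. 5454.545ms @ 8 + 545.455ms (4/5)
5. 6000.0ms @ 44/5 + 545.455ms (4/5)
6. 6545.455ms @ 48/5 + 545.455ms (4/5)
7. 7090.909ms @ 52/5 + 545.455ms (4/5)
8. 7636.364ms @ 56/5 + 545.455ms (4/5)

note 6 onset = 48/5b = 6545.455ms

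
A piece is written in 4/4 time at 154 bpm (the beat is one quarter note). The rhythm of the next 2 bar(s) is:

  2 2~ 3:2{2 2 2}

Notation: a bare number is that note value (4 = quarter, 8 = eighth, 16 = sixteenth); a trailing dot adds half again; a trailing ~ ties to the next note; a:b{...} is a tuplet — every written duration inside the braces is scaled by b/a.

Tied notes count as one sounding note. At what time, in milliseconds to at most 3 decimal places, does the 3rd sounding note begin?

1. 0.0ms @ 0 + 779.221ms (2)
2. 779.221ms @ 2 + 1298.701ms (10/3)
3. 2077.922ms @ 16/3 + 519.481ms (4/3)
4. 2597.403ms @ 20/3 + 519.481ms (4/3)

note 3 onset = 16/3b = 2077.922ms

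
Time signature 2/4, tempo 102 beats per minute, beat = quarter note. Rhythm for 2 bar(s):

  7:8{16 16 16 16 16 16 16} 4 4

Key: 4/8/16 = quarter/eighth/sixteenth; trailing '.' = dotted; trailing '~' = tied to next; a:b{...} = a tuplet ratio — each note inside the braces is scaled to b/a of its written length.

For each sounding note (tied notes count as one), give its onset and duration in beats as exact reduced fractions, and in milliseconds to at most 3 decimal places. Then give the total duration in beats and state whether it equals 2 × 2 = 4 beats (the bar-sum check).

1) 0.0ms=0b +168.067ms=2/7b
2) 168.067ms=2/7b +168.067ms=2/7b
3) 336.134ms=4/7b +168.067ms=2/7b
4) 504.202ms=6/7b +168.067ms=2/7b
5) 672.269ms=8/7b +168.067ms=2/7b
6) 840.336ms=10/7b +168.067ms=2/7b
7) 1008.403ms=12/7b +168.067ms=2/7b
8) 1176.471ms=2b +588.235ms=1b
9) 1764.706ms=3b +588.235ms=1b
Σ=4b of 4 (102bpm 2/4) — PASS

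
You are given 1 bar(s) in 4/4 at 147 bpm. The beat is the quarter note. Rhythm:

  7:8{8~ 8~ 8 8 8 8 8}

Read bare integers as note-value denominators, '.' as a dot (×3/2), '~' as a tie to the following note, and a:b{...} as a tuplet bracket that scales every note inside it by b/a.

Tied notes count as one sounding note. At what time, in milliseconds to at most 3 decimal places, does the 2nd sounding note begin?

1. 0.0ms @ 0 + 699.708ms (12/7)
2. 699.708ms @ 12/7 + 233.236ms (4/7)
3. 932.945ms @ 16/7 + 233.236ms (4/7)
4. 1166.181ms @ 20/7 + 233.236ms (4/7)
5. 1399.417ms @ 24/7 + 233.236ms (4/7)

note 2 onset = 12/7b = 699.708ms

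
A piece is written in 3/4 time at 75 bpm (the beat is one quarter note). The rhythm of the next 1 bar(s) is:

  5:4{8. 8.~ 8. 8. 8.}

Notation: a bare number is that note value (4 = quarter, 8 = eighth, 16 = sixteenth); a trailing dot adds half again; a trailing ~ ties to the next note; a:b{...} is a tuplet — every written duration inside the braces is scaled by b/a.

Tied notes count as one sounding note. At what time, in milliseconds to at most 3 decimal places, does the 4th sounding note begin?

1. 0.0ms @ 0 + 480.0ms (3/5)
2. 480.0ms @ 3/5 + 960.0ms (6/5)
3. 1440.0ms @ 9/5 + 480.0ms (3/5)
4. 1920.0ms @ 12/5 + 480.0ms (3/5)

note 4 onset = 12/5b = 1920.0ms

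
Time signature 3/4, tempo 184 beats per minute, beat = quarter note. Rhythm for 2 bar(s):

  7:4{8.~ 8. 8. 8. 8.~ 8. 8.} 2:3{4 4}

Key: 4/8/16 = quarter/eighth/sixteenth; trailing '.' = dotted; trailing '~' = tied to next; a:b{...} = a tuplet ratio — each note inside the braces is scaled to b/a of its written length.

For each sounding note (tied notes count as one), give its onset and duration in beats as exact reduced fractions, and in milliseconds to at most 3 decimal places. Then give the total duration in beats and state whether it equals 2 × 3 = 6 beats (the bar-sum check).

1) 0.0ms=0b +279.503ms=6/7b
2) 279.503ms=6/7b +139.752ms=3/7b
3) 419.255ms=9/7b +139.752ms=3/7b
4) 559.006ms=12/7b +279.503ms=6/7b
5) 838.509ms=18/7b +139.752ms=3/7b
6) 978.261ms=3b +489.13ms=3/2b
7) 1467.391ms=9/2b +489.13ms=3/2b
Σ=6b of 6 (184bpm 3/4) — PASS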